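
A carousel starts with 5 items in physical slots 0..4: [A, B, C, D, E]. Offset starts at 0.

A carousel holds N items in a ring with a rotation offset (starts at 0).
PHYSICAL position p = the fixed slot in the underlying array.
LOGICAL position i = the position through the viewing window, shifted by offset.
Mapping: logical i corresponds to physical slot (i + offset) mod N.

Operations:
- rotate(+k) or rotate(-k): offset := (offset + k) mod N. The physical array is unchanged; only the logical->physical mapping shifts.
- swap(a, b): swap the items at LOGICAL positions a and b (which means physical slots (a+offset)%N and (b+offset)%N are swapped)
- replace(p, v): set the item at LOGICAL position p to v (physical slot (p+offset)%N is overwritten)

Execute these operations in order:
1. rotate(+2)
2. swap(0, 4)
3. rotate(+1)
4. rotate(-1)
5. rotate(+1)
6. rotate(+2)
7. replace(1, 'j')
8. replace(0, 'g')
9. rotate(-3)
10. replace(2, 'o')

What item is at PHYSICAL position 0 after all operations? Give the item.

Answer: g

Derivation:
After op 1 (rotate(+2)): offset=2, physical=[A,B,C,D,E], logical=[C,D,E,A,B]
After op 2 (swap(0, 4)): offset=2, physical=[A,C,B,D,E], logical=[B,D,E,A,C]
After op 3 (rotate(+1)): offset=3, physical=[A,C,B,D,E], logical=[D,E,A,C,B]
After op 4 (rotate(-1)): offset=2, physical=[A,C,B,D,E], logical=[B,D,E,A,C]
After op 5 (rotate(+1)): offset=3, physical=[A,C,B,D,E], logical=[D,E,A,C,B]
After op 6 (rotate(+2)): offset=0, physical=[A,C,B,D,E], logical=[A,C,B,D,E]
After op 7 (replace(1, 'j')): offset=0, physical=[A,j,B,D,E], logical=[A,j,B,D,E]
After op 8 (replace(0, 'g')): offset=0, physical=[g,j,B,D,E], logical=[g,j,B,D,E]
After op 9 (rotate(-3)): offset=2, physical=[g,j,B,D,E], logical=[B,D,E,g,j]
After op 10 (replace(2, 'o')): offset=2, physical=[g,j,B,D,o], logical=[B,D,o,g,j]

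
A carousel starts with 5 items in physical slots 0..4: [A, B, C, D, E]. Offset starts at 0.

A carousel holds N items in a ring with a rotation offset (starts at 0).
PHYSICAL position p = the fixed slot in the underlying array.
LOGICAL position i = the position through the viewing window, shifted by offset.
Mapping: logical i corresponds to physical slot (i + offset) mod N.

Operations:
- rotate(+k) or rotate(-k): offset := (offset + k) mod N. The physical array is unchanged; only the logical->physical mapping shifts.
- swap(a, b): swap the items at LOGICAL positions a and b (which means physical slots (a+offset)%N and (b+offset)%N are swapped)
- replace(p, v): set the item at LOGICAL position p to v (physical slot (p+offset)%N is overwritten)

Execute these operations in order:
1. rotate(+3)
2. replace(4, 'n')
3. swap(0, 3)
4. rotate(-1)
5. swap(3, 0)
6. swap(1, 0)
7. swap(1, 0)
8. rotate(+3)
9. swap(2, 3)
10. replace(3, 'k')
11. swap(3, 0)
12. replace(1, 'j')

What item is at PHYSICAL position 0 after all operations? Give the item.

After op 1 (rotate(+3)): offset=3, physical=[A,B,C,D,E], logical=[D,E,A,B,C]
After op 2 (replace(4, 'n')): offset=3, physical=[A,B,n,D,E], logical=[D,E,A,B,n]
After op 3 (swap(0, 3)): offset=3, physical=[A,D,n,B,E], logical=[B,E,A,D,n]
After op 4 (rotate(-1)): offset=2, physical=[A,D,n,B,E], logical=[n,B,E,A,D]
After op 5 (swap(3, 0)): offset=2, physical=[n,D,A,B,E], logical=[A,B,E,n,D]
After op 6 (swap(1, 0)): offset=2, physical=[n,D,B,A,E], logical=[B,A,E,n,D]
After op 7 (swap(1, 0)): offset=2, physical=[n,D,A,B,E], logical=[A,B,E,n,D]
After op 8 (rotate(+3)): offset=0, physical=[n,D,A,B,E], logical=[n,D,A,B,E]
After op 9 (swap(2, 3)): offset=0, physical=[n,D,B,A,E], logical=[n,D,B,A,E]
After op 10 (replace(3, 'k')): offset=0, physical=[n,D,B,k,E], logical=[n,D,B,k,E]
After op 11 (swap(3, 0)): offset=0, physical=[k,D,B,n,E], logical=[k,D,B,n,E]
After op 12 (replace(1, 'j')): offset=0, physical=[k,j,B,n,E], logical=[k,j,B,n,E]

Answer: k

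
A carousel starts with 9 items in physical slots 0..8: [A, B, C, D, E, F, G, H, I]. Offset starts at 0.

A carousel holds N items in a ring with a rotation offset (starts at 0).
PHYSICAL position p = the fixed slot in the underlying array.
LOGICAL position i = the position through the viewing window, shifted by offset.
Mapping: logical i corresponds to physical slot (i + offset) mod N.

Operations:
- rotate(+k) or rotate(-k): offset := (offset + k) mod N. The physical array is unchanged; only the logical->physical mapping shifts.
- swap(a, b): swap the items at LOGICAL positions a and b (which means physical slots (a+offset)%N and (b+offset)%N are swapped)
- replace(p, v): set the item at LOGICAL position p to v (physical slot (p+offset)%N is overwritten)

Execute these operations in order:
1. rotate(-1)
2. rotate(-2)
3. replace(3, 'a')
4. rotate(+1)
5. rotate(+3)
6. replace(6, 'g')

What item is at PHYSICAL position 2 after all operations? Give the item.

Answer: C

Derivation:
After op 1 (rotate(-1)): offset=8, physical=[A,B,C,D,E,F,G,H,I], logical=[I,A,B,C,D,E,F,G,H]
After op 2 (rotate(-2)): offset=6, physical=[A,B,C,D,E,F,G,H,I], logical=[G,H,I,A,B,C,D,E,F]
After op 3 (replace(3, 'a')): offset=6, physical=[a,B,C,D,E,F,G,H,I], logical=[G,H,I,a,B,C,D,E,F]
After op 4 (rotate(+1)): offset=7, physical=[a,B,C,D,E,F,G,H,I], logical=[H,I,a,B,C,D,E,F,G]
After op 5 (rotate(+3)): offset=1, physical=[a,B,C,D,E,F,G,H,I], logical=[B,C,D,E,F,G,H,I,a]
After op 6 (replace(6, 'g')): offset=1, physical=[a,B,C,D,E,F,G,g,I], logical=[B,C,D,E,F,G,g,I,a]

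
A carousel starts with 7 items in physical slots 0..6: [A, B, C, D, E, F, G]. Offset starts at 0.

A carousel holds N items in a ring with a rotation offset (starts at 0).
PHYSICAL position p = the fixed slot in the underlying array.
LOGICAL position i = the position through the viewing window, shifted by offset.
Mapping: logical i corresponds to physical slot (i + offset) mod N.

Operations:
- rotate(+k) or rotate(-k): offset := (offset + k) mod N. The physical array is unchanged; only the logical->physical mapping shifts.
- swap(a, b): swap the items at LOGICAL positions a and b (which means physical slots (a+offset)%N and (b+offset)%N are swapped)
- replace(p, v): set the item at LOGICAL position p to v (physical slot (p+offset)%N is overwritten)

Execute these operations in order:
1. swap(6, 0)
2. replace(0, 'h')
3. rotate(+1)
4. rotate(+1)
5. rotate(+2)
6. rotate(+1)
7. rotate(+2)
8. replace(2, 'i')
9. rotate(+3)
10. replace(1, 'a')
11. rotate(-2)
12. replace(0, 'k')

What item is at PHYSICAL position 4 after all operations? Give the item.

After op 1 (swap(6, 0)): offset=0, physical=[G,B,C,D,E,F,A], logical=[G,B,C,D,E,F,A]
After op 2 (replace(0, 'h')): offset=0, physical=[h,B,C,D,E,F,A], logical=[h,B,C,D,E,F,A]
After op 3 (rotate(+1)): offset=1, physical=[h,B,C,D,E,F,A], logical=[B,C,D,E,F,A,h]
After op 4 (rotate(+1)): offset=2, physical=[h,B,C,D,E,F,A], logical=[C,D,E,F,A,h,B]
After op 5 (rotate(+2)): offset=4, physical=[h,B,C,D,E,F,A], logical=[E,F,A,h,B,C,D]
After op 6 (rotate(+1)): offset=5, physical=[h,B,C,D,E,F,A], logical=[F,A,h,B,C,D,E]
After op 7 (rotate(+2)): offset=0, physical=[h,B,C,D,E,F,A], logical=[h,B,C,D,E,F,A]
After op 8 (replace(2, 'i')): offset=0, physical=[h,B,i,D,E,F,A], logical=[h,B,i,D,E,F,A]
After op 9 (rotate(+3)): offset=3, physical=[h,B,i,D,E,F,A], logical=[D,E,F,A,h,B,i]
After op 10 (replace(1, 'a')): offset=3, physical=[h,B,i,D,a,F,A], logical=[D,a,F,A,h,B,i]
After op 11 (rotate(-2)): offset=1, physical=[h,B,i,D,a,F,A], logical=[B,i,D,a,F,A,h]
After op 12 (replace(0, 'k')): offset=1, physical=[h,k,i,D,a,F,A], logical=[k,i,D,a,F,A,h]

Answer: a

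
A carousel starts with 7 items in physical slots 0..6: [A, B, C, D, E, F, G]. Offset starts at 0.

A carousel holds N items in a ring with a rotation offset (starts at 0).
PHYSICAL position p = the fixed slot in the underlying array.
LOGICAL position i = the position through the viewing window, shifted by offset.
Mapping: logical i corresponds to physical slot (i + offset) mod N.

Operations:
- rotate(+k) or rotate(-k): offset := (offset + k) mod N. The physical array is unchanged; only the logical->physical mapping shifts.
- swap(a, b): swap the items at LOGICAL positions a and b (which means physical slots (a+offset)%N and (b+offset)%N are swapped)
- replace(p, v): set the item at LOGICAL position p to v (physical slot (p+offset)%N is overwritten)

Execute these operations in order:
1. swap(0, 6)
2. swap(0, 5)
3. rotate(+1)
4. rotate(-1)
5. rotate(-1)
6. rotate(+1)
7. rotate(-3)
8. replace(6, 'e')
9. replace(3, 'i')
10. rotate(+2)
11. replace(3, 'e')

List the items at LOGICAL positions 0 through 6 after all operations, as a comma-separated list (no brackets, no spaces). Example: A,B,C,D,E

After op 1 (swap(0, 6)): offset=0, physical=[G,B,C,D,E,F,A], logical=[G,B,C,D,E,F,A]
After op 2 (swap(0, 5)): offset=0, physical=[F,B,C,D,E,G,A], logical=[F,B,C,D,E,G,A]
After op 3 (rotate(+1)): offset=1, physical=[F,B,C,D,E,G,A], logical=[B,C,D,E,G,A,F]
After op 4 (rotate(-1)): offset=0, physical=[F,B,C,D,E,G,A], logical=[F,B,C,D,E,G,A]
After op 5 (rotate(-1)): offset=6, physical=[F,B,C,D,E,G,A], logical=[A,F,B,C,D,E,G]
After op 6 (rotate(+1)): offset=0, physical=[F,B,C,D,E,G,A], logical=[F,B,C,D,E,G,A]
After op 7 (rotate(-3)): offset=4, physical=[F,B,C,D,E,G,A], logical=[E,G,A,F,B,C,D]
After op 8 (replace(6, 'e')): offset=4, physical=[F,B,C,e,E,G,A], logical=[E,G,A,F,B,C,e]
After op 9 (replace(3, 'i')): offset=4, physical=[i,B,C,e,E,G,A], logical=[E,G,A,i,B,C,e]
After op 10 (rotate(+2)): offset=6, physical=[i,B,C,e,E,G,A], logical=[A,i,B,C,e,E,G]
After op 11 (replace(3, 'e')): offset=6, physical=[i,B,e,e,E,G,A], logical=[A,i,B,e,e,E,G]

Answer: A,i,B,e,e,E,G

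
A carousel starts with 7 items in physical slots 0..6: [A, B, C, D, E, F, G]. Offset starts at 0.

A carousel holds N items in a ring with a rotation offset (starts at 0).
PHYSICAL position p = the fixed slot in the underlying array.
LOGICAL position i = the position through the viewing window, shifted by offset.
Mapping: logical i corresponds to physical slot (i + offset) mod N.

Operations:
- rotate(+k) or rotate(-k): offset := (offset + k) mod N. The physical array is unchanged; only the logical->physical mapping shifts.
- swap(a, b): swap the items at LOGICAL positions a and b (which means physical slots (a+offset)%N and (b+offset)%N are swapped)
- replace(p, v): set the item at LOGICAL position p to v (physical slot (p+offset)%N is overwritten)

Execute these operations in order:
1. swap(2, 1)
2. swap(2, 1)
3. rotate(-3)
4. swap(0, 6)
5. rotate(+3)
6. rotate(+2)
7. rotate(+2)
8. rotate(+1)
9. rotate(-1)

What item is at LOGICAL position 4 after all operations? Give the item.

Answer: B

Derivation:
After op 1 (swap(2, 1)): offset=0, physical=[A,C,B,D,E,F,G], logical=[A,C,B,D,E,F,G]
After op 2 (swap(2, 1)): offset=0, physical=[A,B,C,D,E,F,G], logical=[A,B,C,D,E,F,G]
After op 3 (rotate(-3)): offset=4, physical=[A,B,C,D,E,F,G], logical=[E,F,G,A,B,C,D]
After op 4 (swap(0, 6)): offset=4, physical=[A,B,C,E,D,F,G], logical=[D,F,G,A,B,C,E]
After op 5 (rotate(+3)): offset=0, physical=[A,B,C,E,D,F,G], logical=[A,B,C,E,D,F,G]
After op 6 (rotate(+2)): offset=2, physical=[A,B,C,E,D,F,G], logical=[C,E,D,F,G,A,B]
After op 7 (rotate(+2)): offset=4, physical=[A,B,C,E,D,F,G], logical=[D,F,G,A,B,C,E]
After op 8 (rotate(+1)): offset=5, physical=[A,B,C,E,D,F,G], logical=[F,G,A,B,C,E,D]
After op 9 (rotate(-1)): offset=4, physical=[A,B,C,E,D,F,G], logical=[D,F,G,A,B,C,E]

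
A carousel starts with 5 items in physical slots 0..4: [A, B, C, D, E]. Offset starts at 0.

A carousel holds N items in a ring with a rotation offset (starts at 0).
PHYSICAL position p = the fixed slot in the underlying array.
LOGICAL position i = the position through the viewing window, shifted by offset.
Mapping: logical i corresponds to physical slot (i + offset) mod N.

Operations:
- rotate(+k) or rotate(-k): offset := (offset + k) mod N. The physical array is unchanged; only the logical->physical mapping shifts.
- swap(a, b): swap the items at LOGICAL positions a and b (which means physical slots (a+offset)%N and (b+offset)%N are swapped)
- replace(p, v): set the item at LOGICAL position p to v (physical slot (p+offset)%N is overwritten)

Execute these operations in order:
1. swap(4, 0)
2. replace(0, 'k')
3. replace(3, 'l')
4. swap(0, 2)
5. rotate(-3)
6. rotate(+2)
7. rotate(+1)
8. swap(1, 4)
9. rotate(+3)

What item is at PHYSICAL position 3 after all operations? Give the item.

Answer: l

Derivation:
After op 1 (swap(4, 0)): offset=0, physical=[E,B,C,D,A], logical=[E,B,C,D,A]
After op 2 (replace(0, 'k')): offset=0, physical=[k,B,C,D,A], logical=[k,B,C,D,A]
After op 3 (replace(3, 'l')): offset=0, physical=[k,B,C,l,A], logical=[k,B,C,l,A]
After op 4 (swap(0, 2)): offset=0, physical=[C,B,k,l,A], logical=[C,B,k,l,A]
After op 5 (rotate(-3)): offset=2, physical=[C,B,k,l,A], logical=[k,l,A,C,B]
After op 6 (rotate(+2)): offset=4, physical=[C,B,k,l,A], logical=[A,C,B,k,l]
After op 7 (rotate(+1)): offset=0, physical=[C,B,k,l,A], logical=[C,B,k,l,A]
After op 8 (swap(1, 4)): offset=0, physical=[C,A,k,l,B], logical=[C,A,k,l,B]
After op 9 (rotate(+3)): offset=3, physical=[C,A,k,l,B], logical=[l,B,C,A,k]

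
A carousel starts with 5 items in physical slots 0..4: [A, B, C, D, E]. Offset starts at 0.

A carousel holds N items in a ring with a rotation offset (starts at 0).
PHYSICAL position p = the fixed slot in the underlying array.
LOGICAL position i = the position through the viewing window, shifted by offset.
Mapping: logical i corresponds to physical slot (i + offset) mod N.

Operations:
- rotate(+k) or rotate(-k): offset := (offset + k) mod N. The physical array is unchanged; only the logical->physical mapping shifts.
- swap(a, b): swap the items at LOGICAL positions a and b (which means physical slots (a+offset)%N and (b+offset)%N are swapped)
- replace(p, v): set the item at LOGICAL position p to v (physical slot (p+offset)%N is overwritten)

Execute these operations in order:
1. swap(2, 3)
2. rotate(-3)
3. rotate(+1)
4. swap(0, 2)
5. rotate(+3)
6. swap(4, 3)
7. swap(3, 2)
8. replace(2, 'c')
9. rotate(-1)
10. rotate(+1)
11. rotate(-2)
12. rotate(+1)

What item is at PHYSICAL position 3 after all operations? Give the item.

After op 1 (swap(2, 3)): offset=0, physical=[A,B,D,C,E], logical=[A,B,D,C,E]
After op 2 (rotate(-3)): offset=2, physical=[A,B,D,C,E], logical=[D,C,E,A,B]
After op 3 (rotate(+1)): offset=3, physical=[A,B,D,C,E], logical=[C,E,A,B,D]
After op 4 (swap(0, 2)): offset=3, physical=[C,B,D,A,E], logical=[A,E,C,B,D]
After op 5 (rotate(+3)): offset=1, physical=[C,B,D,A,E], logical=[B,D,A,E,C]
After op 6 (swap(4, 3)): offset=1, physical=[E,B,D,A,C], logical=[B,D,A,C,E]
After op 7 (swap(3, 2)): offset=1, physical=[E,B,D,C,A], logical=[B,D,C,A,E]
After op 8 (replace(2, 'c')): offset=1, physical=[E,B,D,c,A], logical=[B,D,c,A,E]
After op 9 (rotate(-1)): offset=0, physical=[E,B,D,c,A], logical=[E,B,D,c,A]
After op 10 (rotate(+1)): offset=1, physical=[E,B,D,c,A], logical=[B,D,c,A,E]
After op 11 (rotate(-2)): offset=4, physical=[E,B,D,c,A], logical=[A,E,B,D,c]
After op 12 (rotate(+1)): offset=0, physical=[E,B,D,c,A], logical=[E,B,D,c,A]

Answer: c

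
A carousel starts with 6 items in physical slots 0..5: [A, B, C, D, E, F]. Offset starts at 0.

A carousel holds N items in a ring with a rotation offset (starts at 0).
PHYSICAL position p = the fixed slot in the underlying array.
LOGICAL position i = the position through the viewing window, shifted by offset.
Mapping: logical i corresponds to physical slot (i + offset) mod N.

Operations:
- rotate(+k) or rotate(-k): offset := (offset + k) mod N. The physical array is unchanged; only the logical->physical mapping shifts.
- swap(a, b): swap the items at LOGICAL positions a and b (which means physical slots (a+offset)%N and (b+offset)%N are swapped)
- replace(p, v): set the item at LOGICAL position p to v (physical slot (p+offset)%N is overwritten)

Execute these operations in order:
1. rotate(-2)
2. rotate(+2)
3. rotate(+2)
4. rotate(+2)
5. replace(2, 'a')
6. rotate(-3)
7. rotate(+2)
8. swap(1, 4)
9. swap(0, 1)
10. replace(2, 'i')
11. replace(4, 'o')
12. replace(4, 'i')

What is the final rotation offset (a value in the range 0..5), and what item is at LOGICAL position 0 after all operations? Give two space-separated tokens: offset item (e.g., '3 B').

After op 1 (rotate(-2)): offset=4, physical=[A,B,C,D,E,F], logical=[E,F,A,B,C,D]
After op 2 (rotate(+2)): offset=0, physical=[A,B,C,D,E,F], logical=[A,B,C,D,E,F]
After op 3 (rotate(+2)): offset=2, physical=[A,B,C,D,E,F], logical=[C,D,E,F,A,B]
After op 4 (rotate(+2)): offset=4, physical=[A,B,C,D,E,F], logical=[E,F,A,B,C,D]
After op 5 (replace(2, 'a')): offset=4, physical=[a,B,C,D,E,F], logical=[E,F,a,B,C,D]
After op 6 (rotate(-3)): offset=1, physical=[a,B,C,D,E,F], logical=[B,C,D,E,F,a]
After op 7 (rotate(+2)): offset=3, physical=[a,B,C,D,E,F], logical=[D,E,F,a,B,C]
After op 8 (swap(1, 4)): offset=3, physical=[a,E,C,D,B,F], logical=[D,B,F,a,E,C]
After op 9 (swap(0, 1)): offset=3, physical=[a,E,C,B,D,F], logical=[B,D,F,a,E,C]
After op 10 (replace(2, 'i')): offset=3, physical=[a,E,C,B,D,i], logical=[B,D,i,a,E,C]
After op 11 (replace(4, 'o')): offset=3, physical=[a,o,C,B,D,i], logical=[B,D,i,a,o,C]
After op 12 (replace(4, 'i')): offset=3, physical=[a,i,C,B,D,i], logical=[B,D,i,a,i,C]

Answer: 3 B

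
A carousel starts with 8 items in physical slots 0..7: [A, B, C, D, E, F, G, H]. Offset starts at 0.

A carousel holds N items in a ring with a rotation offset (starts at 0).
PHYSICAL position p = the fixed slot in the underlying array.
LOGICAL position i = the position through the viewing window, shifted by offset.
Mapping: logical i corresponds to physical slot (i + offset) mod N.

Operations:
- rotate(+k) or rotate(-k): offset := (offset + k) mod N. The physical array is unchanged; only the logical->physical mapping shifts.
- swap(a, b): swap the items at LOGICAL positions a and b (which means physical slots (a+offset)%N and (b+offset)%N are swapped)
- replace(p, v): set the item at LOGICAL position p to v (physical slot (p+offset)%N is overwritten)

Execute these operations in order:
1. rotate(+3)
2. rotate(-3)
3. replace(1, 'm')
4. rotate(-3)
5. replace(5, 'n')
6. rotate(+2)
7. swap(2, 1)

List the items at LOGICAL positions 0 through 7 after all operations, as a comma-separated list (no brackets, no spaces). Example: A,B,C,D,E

Answer: H,m,A,n,D,E,F,G

Derivation:
After op 1 (rotate(+3)): offset=3, physical=[A,B,C,D,E,F,G,H], logical=[D,E,F,G,H,A,B,C]
After op 2 (rotate(-3)): offset=0, physical=[A,B,C,D,E,F,G,H], logical=[A,B,C,D,E,F,G,H]
After op 3 (replace(1, 'm')): offset=0, physical=[A,m,C,D,E,F,G,H], logical=[A,m,C,D,E,F,G,H]
After op 4 (rotate(-3)): offset=5, physical=[A,m,C,D,E,F,G,H], logical=[F,G,H,A,m,C,D,E]
After op 5 (replace(5, 'n')): offset=5, physical=[A,m,n,D,E,F,G,H], logical=[F,G,H,A,m,n,D,E]
After op 6 (rotate(+2)): offset=7, physical=[A,m,n,D,E,F,G,H], logical=[H,A,m,n,D,E,F,G]
After op 7 (swap(2, 1)): offset=7, physical=[m,A,n,D,E,F,G,H], logical=[H,m,A,n,D,E,F,G]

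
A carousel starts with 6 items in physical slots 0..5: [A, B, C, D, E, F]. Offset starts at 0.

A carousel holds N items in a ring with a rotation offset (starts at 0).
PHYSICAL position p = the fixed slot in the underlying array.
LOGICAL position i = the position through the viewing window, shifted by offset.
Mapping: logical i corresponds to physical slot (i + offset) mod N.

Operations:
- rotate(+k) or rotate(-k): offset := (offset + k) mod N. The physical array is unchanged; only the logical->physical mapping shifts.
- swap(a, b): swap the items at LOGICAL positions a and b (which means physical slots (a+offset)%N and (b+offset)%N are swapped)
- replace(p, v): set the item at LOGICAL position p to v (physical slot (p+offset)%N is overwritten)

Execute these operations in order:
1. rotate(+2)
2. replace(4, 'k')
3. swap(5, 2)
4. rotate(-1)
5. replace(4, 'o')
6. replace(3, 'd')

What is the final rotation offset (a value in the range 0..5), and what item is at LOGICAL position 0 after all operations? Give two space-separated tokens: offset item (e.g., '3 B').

After op 1 (rotate(+2)): offset=2, physical=[A,B,C,D,E,F], logical=[C,D,E,F,A,B]
After op 2 (replace(4, 'k')): offset=2, physical=[k,B,C,D,E,F], logical=[C,D,E,F,k,B]
After op 3 (swap(5, 2)): offset=2, physical=[k,E,C,D,B,F], logical=[C,D,B,F,k,E]
After op 4 (rotate(-1)): offset=1, physical=[k,E,C,D,B,F], logical=[E,C,D,B,F,k]
After op 5 (replace(4, 'o')): offset=1, physical=[k,E,C,D,B,o], logical=[E,C,D,B,o,k]
After op 6 (replace(3, 'd')): offset=1, physical=[k,E,C,D,d,o], logical=[E,C,D,d,o,k]

Answer: 1 E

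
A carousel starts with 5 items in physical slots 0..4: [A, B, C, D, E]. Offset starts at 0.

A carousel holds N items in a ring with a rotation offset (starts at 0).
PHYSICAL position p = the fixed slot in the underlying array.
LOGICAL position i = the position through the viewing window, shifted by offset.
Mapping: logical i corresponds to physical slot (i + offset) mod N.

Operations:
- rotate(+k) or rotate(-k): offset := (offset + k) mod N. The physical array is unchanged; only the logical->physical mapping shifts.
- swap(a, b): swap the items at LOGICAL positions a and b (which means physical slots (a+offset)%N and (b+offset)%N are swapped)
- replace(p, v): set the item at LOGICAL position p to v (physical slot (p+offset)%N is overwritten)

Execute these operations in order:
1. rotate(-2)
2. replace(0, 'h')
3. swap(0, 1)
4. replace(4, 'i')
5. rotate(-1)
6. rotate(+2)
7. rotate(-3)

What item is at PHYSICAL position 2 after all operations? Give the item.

After op 1 (rotate(-2)): offset=3, physical=[A,B,C,D,E], logical=[D,E,A,B,C]
After op 2 (replace(0, 'h')): offset=3, physical=[A,B,C,h,E], logical=[h,E,A,B,C]
After op 3 (swap(0, 1)): offset=3, physical=[A,B,C,E,h], logical=[E,h,A,B,C]
After op 4 (replace(4, 'i')): offset=3, physical=[A,B,i,E,h], logical=[E,h,A,B,i]
After op 5 (rotate(-1)): offset=2, physical=[A,B,i,E,h], logical=[i,E,h,A,B]
After op 6 (rotate(+2)): offset=4, physical=[A,B,i,E,h], logical=[h,A,B,i,E]
After op 7 (rotate(-3)): offset=1, physical=[A,B,i,E,h], logical=[B,i,E,h,A]

Answer: i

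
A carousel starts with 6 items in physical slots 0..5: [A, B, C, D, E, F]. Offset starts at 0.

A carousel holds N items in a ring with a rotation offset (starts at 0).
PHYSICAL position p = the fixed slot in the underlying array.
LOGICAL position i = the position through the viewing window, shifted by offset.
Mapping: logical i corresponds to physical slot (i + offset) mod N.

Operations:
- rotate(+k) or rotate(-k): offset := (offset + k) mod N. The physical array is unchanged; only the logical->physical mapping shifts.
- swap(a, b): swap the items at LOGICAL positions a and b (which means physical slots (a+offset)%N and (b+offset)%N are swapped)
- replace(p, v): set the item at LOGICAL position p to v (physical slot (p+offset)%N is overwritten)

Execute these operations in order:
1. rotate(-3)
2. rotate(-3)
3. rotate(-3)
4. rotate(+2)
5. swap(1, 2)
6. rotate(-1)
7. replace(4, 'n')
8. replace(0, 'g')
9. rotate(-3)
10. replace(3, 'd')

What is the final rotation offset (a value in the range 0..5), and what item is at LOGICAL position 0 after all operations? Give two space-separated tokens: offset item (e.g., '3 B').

After op 1 (rotate(-3)): offset=3, physical=[A,B,C,D,E,F], logical=[D,E,F,A,B,C]
After op 2 (rotate(-3)): offset=0, physical=[A,B,C,D,E,F], logical=[A,B,C,D,E,F]
After op 3 (rotate(-3)): offset=3, physical=[A,B,C,D,E,F], logical=[D,E,F,A,B,C]
After op 4 (rotate(+2)): offset=5, physical=[A,B,C,D,E,F], logical=[F,A,B,C,D,E]
After op 5 (swap(1, 2)): offset=5, physical=[B,A,C,D,E,F], logical=[F,B,A,C,D,E]
After op 6 (rotate(-1)): offset=4, physical=[B,A,C,D,E,F], logical=[E,F,B,A,C,D]
After op 7 (replace(4, 'n')): offset=4, physical=[B,A,n,D,E,F], logical=[E,F,B,A,n,D]
After op 8 (replace(0, 'g')): offset=4, physical=[B,A,n,D,g,F], logical=[g,F,B,A,n,D]
After op 9 (rotate(-3)): offset=1, physical=[B,A,n,D,g,F], logical=[A,n,D,g,F,B]
After op 10 (replace(3, 'd')): offset=1, physical=[B,A,n,D,d,F], logical=[A,n,D,d,F,B]

Answer: 1 A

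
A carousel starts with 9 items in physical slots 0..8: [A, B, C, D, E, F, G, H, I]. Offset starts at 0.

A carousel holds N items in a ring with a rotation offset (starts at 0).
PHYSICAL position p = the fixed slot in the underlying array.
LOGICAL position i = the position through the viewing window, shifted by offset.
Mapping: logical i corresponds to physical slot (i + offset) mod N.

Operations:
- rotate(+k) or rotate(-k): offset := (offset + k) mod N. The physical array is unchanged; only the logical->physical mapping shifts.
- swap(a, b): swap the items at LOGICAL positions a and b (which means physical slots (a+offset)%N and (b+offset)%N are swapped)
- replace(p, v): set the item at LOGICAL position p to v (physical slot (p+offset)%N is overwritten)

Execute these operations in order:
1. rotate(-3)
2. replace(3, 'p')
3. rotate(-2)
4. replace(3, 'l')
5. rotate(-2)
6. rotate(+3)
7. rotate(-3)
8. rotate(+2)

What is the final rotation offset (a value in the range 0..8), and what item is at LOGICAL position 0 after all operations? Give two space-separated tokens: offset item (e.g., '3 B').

After op 1 (rotate(-3)): offset=6, physical=[A,B,C,D,E,F,G,H,I], logical=[G,H,I,A,B,C,D,E,F]
After op 2 (replace(3, 'p')): offset=6, physical=[p,B,C,D,E,F,G,H,I], logical=[G,H,I,p,B,C,D,E,F]
After op 3 (rotate(-2)): offset=4, physical=[p,B,C,D,E,F,G,H,I], logical=[E,F,G,H,I,p,B,C,D]
After op 4 (replace(3, 'l')): offset=4, physical=[p,B,C,D,E,F,G,l,I], logical=[E,F,G,l,I,p,B,C,D]
After op 5 (rotate(-2)): offset=2, physical=[p,B,C,D,E,F,G,l,I], logical=[C,D,E,F,G,l,I,p,B]
After op 6 (rotate(+3)): offset=5, physical=[p,B,C,D,E,F,G,l,I], logical=[F,G,l,I,p,B,C,D,E]
After op 7 (rotate(-3)): offset=2, physical=[p,B,C,D,E,F,G,l,I], logical=[C,D,E,F,G,l,I,p,B]
After op 8 (rotate(+2)): offset=4, physical=[p,B,C,D,E,F,G,l,I], logical=[E,F,G,l,I,p,B,C,D]

Answer: 4 E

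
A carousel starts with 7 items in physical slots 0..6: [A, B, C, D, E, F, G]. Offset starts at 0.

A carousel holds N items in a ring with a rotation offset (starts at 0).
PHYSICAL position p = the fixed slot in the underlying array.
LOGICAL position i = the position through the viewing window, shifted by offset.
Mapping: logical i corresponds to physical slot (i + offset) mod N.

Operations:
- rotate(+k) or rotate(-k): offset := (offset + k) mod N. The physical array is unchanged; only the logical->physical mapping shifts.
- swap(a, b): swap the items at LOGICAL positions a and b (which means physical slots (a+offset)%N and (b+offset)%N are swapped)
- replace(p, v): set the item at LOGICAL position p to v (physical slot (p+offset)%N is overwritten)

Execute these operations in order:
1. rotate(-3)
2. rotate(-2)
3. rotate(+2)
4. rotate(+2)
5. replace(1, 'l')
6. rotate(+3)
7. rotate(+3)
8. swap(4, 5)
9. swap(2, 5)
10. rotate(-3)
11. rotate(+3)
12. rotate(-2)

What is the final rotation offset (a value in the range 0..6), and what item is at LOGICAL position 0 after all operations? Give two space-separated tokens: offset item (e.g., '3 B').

Answer: 3 l

Derivation:
After op 1 (rotate(-3)): offset=4, physical=[A,B,C,D,E,F,G], logical=[E,F,G,A,B,C,D]
After op 2 (rotate(-2)): offset=2, physical=[A,B,C,D,E,F,G], logical=[C,D,E,F,G,A,B]
After op 3 (rotate(+2)): offset=4, physical=[A,B,C,D,E,F,G], logical=[E,F,G,A,B,C,D]
After op 4 (rotate(+2)): offset=6, physical=[A,B,C,D,E,F,G], logical=[G,A,B,C,D,E,F]
After op 5 (replace(1, 'l')): offset=6, physical=[l,B,C,D,E,F,G], logical=[G,l,B,C,D,E,F]
After op 6 (rotate(+3)): offset=2, physical=[l,B,C,D,E,F,G], logical=[C,D,E,F,G,l,B]
After op 7 (rotate(+3)): offset=5, physical=[l,B,C,D,E,F,G], logical=[F,G,l,B,C,D,E]
After op 8 (swap(4, 5)): offset=5, physical=[l,B,D,C,E,F,G], logical=[F,G,l,B,D,C,E]
After op 9 (swap(2, 5)): offset=5, physical=[C,B,D,l,E,F,G], logical=[F,G,C,B,D,l,E]
After op 10 (rotate(-3)): offset=2, physical=[C,B,D,l,E,F,G], logical=[D,l,E,F,G,C,B]
After op 11 (rotate(+3)): offset=5, physical=[C,B,D,l,E,F,G], logical=[F,G,C,B,D,l,E]
After op 12 (rotate(-2)): offset=3, physical=[C,B,D,l,E,F,G], logical=[l,E,F,G,C,B,D]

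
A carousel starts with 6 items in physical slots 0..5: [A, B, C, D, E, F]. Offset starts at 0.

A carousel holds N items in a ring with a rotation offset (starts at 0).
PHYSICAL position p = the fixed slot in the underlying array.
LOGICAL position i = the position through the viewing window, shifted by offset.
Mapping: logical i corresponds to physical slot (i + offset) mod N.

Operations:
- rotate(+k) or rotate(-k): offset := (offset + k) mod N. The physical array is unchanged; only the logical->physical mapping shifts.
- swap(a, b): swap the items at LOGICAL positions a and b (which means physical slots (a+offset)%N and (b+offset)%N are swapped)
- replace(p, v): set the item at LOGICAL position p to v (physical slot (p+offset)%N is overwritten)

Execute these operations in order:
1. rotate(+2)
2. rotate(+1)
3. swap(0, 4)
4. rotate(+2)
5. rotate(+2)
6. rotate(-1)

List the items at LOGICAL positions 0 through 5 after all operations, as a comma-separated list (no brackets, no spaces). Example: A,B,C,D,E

Answer: A,D,C,B,E,F

Derivation:
After op 1 (rotate(+2)): offset=2, physical=[A,B,C,D,E,F], logical=[C,D,E,F,A,B]
After op 2 (rotate(+1)): offset=3, physical=[A,B,C,D,E,F], logical=[D,E,F,A,B,C]
After op 3 (swap(0, 4)): offset=3, physical=[A,D,C,B,E,F], logical=[B,E,F,A,D,C]
After op 4 (rotate(+2)): offset=5, physical=[A,D,C,B,E,F], logical=[F,A,D,C,B,E]
After op 5 (rotate(+2)): offset=1, physical=[A,D,C,B,E,F], logical=[D,C,B,E,F,A]
After op 6 (rotate(-1)): offset=0, physical=[A,D,C,B,E,F], logical=[A,D,C,B,E,F]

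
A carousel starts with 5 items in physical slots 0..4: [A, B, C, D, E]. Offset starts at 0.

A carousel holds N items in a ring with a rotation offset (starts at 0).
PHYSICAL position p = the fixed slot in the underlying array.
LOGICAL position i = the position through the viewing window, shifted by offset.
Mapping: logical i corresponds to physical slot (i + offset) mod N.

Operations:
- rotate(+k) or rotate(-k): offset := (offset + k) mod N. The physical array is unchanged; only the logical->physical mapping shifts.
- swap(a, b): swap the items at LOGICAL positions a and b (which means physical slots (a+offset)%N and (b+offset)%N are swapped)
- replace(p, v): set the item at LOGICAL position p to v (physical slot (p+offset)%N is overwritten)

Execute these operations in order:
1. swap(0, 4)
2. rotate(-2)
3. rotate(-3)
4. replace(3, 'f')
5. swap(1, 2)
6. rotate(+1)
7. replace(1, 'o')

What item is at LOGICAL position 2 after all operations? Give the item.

Answer: f

Derivation:
After op 1 (swap(0, 4)): offset=0, physical=[E,B,C,D,A], logical=[E,B,C,D,A]
After op 2 (rotate(-2)): offset=3, physical=[E,B,C,D,A], logical=[D,A,E,B,C]
After op 3 (rotate(-3)): offset=0, physical=[E,B,C,D,A], logical=[E,B,C,D,A]
After op 4 (replace(3, 'f')): offset=0, physical=[E,B,C,f,A], logical=[E,B,C,f,A]
After op 5 (swap(1, 2)): offset=0, physical=[E,C,B,f,A], logical=[E,C,B,f,A]
After op 6 (rotate(+1)): offset=1, physical=[E,C,B,f,A], logical=[C,B,f,A,E]
After op 7 (replace(1, 'o')): offset=1, physical=[E,C,o,f,A], logical=[C,o,f,A,E]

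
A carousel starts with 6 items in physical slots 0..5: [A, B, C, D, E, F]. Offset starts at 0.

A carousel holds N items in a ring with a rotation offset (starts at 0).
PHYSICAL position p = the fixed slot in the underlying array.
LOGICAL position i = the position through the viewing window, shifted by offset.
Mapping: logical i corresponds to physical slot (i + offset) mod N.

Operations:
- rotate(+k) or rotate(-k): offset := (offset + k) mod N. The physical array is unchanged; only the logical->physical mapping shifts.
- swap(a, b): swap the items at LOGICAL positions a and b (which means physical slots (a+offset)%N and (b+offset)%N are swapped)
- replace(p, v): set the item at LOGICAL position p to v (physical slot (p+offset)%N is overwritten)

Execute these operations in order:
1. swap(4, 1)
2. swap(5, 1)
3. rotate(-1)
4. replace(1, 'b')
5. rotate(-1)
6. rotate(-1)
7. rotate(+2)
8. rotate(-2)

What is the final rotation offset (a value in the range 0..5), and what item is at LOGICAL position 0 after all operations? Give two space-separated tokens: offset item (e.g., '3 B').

Answer: 3 D

Derivation:
After op 1 (swap(4, 1)): offset=0, physical=[A,E,C,D,B,F], logical=[A,E,C,D,B,F]
After op 2 (swap(5, 1)): offset=0, physical=[A,F,C,D,B,E], logical=[A,F,C,D,B,E]
After op 3 (rotate(-1)): offset=5, physical=[A,F,C,D,B,E], logical=[E,A,F,C,D,B]
After op 4 (replace(1, 'b')): offset=5, physical=[b,F,C,D,B,E], logical=[E,b,F,C,D,B]
After op 5 (rotate(-1)): offset=4, physical=[b,F,C,D,B,E], logical=[B,E,b,F,C,D]
After op 6 (rotate(-1)): offset=3, physical=[b,F,C,D,B,E], logical=[D,B,E,b,F,C]
After op 7 (rotate(+2)): offset=5, physical=[b,F,C,D,B,E], logical=[E,b,F,C,D,B]
After op 8 (rotate(-2)): offset=3, physical=[b,F,C,D,B,E], logical=[D,B,E,b,F,C]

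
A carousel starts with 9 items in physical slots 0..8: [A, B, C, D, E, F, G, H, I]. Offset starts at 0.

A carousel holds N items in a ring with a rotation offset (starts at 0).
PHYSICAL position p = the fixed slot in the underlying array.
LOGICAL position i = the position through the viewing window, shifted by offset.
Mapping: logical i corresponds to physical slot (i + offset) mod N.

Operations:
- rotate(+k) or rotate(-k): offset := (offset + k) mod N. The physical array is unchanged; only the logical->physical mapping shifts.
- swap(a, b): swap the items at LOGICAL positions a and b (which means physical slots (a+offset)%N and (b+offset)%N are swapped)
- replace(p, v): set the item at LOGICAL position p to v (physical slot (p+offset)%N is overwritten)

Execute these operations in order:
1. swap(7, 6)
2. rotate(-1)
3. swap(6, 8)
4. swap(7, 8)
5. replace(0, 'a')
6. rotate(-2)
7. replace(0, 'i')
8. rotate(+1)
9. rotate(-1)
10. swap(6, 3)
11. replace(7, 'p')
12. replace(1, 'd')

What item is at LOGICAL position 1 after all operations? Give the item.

After op 1 (swap(7, 6)): offset=0, physical=[A,B,C,D,E,F,H,G,I], logical=[A,B,C,D,E,F,H,G,I]
After op 2 (rotate(-1)): offset=8, physical=[A,B,C,D,E,F,H,G,I], logical=[I,A,B,C,D,E,F,H,G]
After op 3 (swap(6, 8)): offset=8, physical=[A,B,C,D,E,G,H,F,I], logical=[I,A,B,C,D,E,G,H,F]
After op 4 (swap(7, 8)): offset=8, physical=[A,B,C,D,E,G,F,H,I], logical=[I,A,B,C,D,E,G,F,H]
After op 5 (replace(0, 'a')): offset=8, physical=[A,B,C,D,E,G,F,H,a], logical=[a,A,B,C,D,E,G,F,H]
After op 6 (rotate(-2)): offset=6, physical=[A,B,C,D,E,G,F,H,a], logical=[F,H,a,A,B,C,D,E,G]
After op 7 (replace(0, 'i')): offset=6, physical=[A,B,C,D,E,G,i,H,a], logical=[i,H,a,A,B,C,D,E,G]
After op 8 (rotate(+1)): offset=7, physical=[A,B,C,D,E,G,i,H,a], logical=[H,a,A,B,C,D,E,G,i]
After op 9 (rotate(-1)): offset=6, physical=[A,B,C,D,E,G,i,H,a], logical=[i,H,a,A,B,C,D,E,G]
After op 10 (swap(6, 3)): offset=6, physical=[D,B,C,A,E,G,i,H,a], logical=[i,H,a,D,B,C,A,E,G]
After op 11 (replace(7, 'p')): offset=6, physical=[D,B,C,A,p,G,i,H,a], logical=[i,H,a,D,B,C,A,p,G]
After op 12 (replace(1, 'd')): offset=6, physical=[D,B,C,A,p,G,i,d,a], logical=[i,d,a,D,B,C,A,p,G]

Answer: d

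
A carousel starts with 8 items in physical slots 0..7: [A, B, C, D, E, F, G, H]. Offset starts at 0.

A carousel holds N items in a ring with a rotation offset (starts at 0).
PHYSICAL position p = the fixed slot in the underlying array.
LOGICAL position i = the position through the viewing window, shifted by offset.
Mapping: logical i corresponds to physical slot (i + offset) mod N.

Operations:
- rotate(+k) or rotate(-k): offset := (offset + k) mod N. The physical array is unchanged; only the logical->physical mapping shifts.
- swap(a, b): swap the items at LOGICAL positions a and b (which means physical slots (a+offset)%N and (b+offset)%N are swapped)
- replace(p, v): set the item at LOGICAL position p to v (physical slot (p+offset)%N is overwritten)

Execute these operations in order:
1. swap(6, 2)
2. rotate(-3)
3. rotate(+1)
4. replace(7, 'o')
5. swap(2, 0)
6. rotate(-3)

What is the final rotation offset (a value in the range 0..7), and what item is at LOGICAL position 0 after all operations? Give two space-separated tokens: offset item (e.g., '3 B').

Answer: 3 D

Derivation:
After op 1 (swap(6, 2)): offset=0, physical=[A,B,G,D,E,F,C,H], logical=[A,B,G,D,E,F,C,H]
After op 2 (rotate(-3)): offset=5, physical=[A,B,G,D,E,F,C,H], logical=[F,C,H,A,B,G,D,E]
After op 3 (rotate(+1)): offset=6, physical=[A,B,G,D,E,F,C,H], logical=[C,H,A,B,G,D,E,F]
After op 4 (replace(7, 'o')): offset=6, physical=[A,B,G,D,E,o,C,H], logical=[C,H,A,B,G,D,E,o]
After op 5 (swap(2, 0)): offset=6, physical=[C,B,G,D,E,o,A,H], logical=[A,H,C,B,G,D,E,o]
After op 6 (rotate(-3)): offset=3, physical=[C,B,G,D,E,o,A,H], logical=[D,E,o,A,H,C,B,G]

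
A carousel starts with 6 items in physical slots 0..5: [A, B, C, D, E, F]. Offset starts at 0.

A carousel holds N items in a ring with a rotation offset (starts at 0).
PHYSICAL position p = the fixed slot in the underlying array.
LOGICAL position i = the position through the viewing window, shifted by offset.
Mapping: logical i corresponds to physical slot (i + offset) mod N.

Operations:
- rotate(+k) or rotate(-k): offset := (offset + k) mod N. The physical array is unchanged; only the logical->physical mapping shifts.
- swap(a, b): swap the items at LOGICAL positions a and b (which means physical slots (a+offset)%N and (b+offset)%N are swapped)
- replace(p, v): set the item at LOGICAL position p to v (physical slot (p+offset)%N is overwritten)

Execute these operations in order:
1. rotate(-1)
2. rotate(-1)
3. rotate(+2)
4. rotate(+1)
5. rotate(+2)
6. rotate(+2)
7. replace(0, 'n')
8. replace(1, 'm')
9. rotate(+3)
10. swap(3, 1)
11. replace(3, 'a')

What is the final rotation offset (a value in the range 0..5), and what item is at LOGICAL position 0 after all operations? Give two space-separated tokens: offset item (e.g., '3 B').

After op 1 (rotate(-1)): offset=5, physical=[A,B,C,D,E,F], logical=[F,A,B,C,D,E]
After op 2 (rotate(-1)): offset=4, physical=[A,B,C,D,E,F], logical=[E,F,A,B,C,D]
After op 3 (rotate(+2)): offset=0, physical=[A,B,C,D,E,F], logical=[A,B,C,D,E,F]
After op 4 (rotate(+1)): offset=1, physical=[A,B,C,D,E,F], logical=[B,C,D,E,F,A]
After op 5 (rotate(+2)): offset=3, physical=[A,B,C,D,E,F], logical=[D,E,F,A,B,C]
After op 6 (rotate(+2)): offset=5, physical=[A,B,C,D,E,F], logical=[F,A,B,C,D,E]
After op 7 (replace(0, 'n')): offset=5, physical=[A,B,C,D,E,n], logical=[n,A,B,C,D,E]
After op 8 (replace(1, 'm')): offset=5, physical=[m,B,C,D,E,n], logical=[n,m,B,C,D,E]
After op 9 (rotate(+3)): offset=2, physical=[m,B,C,D,E,n], logical=[C,D,E,n,m,B]
After op 10 (swap(3, 1)): offset=2, physical=[m,B,C,n,E,D], logical=[C,n,E,D,m,B]
After op 11 (replace(3, 'a')): offset=2, physical=[m,B,C,n,E,a], logical=[C,n,E,a,m,B]

Answer: 2 C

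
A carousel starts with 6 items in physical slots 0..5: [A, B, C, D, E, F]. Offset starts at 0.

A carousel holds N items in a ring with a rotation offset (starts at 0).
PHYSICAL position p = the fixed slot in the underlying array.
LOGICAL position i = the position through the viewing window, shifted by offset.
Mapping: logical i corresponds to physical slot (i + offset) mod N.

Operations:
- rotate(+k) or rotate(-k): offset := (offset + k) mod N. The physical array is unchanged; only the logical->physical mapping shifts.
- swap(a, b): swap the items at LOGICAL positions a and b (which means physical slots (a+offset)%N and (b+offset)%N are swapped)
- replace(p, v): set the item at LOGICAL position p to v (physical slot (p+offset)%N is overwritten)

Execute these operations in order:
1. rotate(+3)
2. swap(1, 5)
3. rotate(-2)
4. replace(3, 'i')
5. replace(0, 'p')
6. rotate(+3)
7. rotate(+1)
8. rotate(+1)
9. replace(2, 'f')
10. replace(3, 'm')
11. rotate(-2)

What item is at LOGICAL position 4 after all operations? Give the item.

Answer: f

Derivation:
After op 1 (rotate(+3)): offset=3, physical=[A,B,C,D,E,F], logical=[D,E,F,A,B,C]
After op 2 (swap(1, 5)): offset=3, physical=[A,B,E,D,C,F], logical=[D,C,F,A,B,E]
After op 3 (rotate(-2)): offset=1, physical=[A,B,E,D,C,F], logical=[B,E,D,C,F,A]
After op 4 (replace(3, 'i')): offset=1, physical=[A,B,E,D,i,F], logical=[B,E,D,i,F,A]
After op 5 (replace(0, 'p')): offset=1, physical=[A,p,E,D,i,F], logical=[p,E,D,i,F,A]
After op 6 (rotate(+3)): offset=4, physical=[A,p,E,D,i,F], logical=[i,F,A,p,E,D]
After op 7 (rotate(+1)): offset=5, physical=[A,p,E,D,i,F], logical=[F,A,p,E,D,i]
After op 8 (rotate(+1)): offset=0, physical=[A,p,E,D,i,F], logical=[A,p,E,D,i,F]
After op 9 (replace(2, 'f')): offset=0, physical=[A,p,f,D,i,F], logical=[A,p,f,D,i,F]
After op 10 (replace(3, 'm')): offset=0, physical=[A,p,f,m,i,F], logical=[A,p,f,m,i,F]
After op 11 (rotate(-2)): offset=4, physical=[A,p,f,m,i,F], logical=[i,F,A,p,f,m]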